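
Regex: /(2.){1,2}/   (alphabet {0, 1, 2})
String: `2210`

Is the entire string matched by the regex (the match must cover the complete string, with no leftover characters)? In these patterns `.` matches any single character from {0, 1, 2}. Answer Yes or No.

No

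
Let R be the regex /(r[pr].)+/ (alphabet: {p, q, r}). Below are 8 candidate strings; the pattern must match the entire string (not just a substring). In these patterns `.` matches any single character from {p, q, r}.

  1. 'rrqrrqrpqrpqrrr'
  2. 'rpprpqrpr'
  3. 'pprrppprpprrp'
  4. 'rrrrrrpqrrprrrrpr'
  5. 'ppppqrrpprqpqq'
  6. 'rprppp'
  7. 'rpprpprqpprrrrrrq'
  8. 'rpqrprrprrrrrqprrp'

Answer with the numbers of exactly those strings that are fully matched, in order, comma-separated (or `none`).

1 → match
2 → match
3 → no match — must start with 'r'
4 → no match
5 → no match — must start with 'r'
6 → no match
7 → no match
8 → no match

1, 2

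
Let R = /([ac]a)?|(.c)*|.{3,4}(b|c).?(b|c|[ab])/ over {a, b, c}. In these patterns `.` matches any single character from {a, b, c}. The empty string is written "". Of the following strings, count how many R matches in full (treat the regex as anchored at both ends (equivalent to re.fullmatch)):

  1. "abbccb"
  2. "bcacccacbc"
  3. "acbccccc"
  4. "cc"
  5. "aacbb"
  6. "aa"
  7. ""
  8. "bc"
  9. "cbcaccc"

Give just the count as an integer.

9

1 → match
2 → match
3 → match
4 → match
5 → match
6 → match
7 → match
8 → match
9 → match
Total matched: 9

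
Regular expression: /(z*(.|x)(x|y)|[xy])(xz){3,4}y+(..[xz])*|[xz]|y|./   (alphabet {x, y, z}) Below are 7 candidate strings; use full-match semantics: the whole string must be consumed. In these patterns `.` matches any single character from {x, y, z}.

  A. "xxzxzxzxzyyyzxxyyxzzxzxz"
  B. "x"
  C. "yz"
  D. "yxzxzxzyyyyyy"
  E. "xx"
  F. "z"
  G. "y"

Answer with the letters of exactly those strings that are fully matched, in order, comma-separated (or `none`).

A → match
B → match
C → no match
D → match
E → no match
F → match
G → match

A, B, D, F, G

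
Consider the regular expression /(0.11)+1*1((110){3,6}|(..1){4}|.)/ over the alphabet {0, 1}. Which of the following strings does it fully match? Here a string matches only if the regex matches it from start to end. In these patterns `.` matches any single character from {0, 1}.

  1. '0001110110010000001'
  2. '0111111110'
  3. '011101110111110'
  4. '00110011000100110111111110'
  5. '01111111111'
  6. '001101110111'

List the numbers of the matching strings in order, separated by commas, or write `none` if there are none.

2, 3, 5

1 → no match
2 → match
3 → match
4 → no match
5 → match
6 → no match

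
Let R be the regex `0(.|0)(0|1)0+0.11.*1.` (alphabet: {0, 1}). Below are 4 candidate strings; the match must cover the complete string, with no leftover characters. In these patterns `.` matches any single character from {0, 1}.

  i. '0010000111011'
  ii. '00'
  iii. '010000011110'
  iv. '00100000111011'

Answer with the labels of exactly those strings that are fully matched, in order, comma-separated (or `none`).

i, iii, iv

i → match
ii. '00' → no match
iii. '010000011110' → match
iv → match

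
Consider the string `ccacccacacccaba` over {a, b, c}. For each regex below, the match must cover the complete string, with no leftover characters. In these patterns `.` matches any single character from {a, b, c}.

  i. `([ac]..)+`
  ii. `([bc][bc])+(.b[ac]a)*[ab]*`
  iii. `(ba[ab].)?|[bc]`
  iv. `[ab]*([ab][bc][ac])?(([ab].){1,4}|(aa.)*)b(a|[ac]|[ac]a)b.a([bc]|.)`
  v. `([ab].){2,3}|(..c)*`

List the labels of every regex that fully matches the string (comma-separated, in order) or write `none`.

i

i → match
ii → no match
iii → no match
iv → no match
v → no match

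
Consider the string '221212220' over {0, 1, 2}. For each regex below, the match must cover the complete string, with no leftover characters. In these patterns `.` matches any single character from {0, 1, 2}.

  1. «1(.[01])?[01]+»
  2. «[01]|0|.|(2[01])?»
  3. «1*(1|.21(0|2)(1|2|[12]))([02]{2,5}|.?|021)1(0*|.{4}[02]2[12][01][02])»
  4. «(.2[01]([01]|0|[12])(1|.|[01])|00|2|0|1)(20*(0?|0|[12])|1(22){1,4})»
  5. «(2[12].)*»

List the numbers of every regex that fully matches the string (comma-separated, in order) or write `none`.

5

1 → no match — must start with '1'
2 → no match
3 → no match
4 → no match
5 → match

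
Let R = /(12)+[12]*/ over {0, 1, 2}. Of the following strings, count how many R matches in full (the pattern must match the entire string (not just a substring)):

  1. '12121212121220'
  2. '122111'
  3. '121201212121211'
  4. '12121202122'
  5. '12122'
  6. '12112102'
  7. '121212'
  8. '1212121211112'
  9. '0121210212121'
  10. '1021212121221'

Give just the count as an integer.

4

1 → no match
2. '122111' → match
3 → no match
4. '12121202122' → no match
5. '12122' → match
6. '12112102' → no match
7. '121212' → match
8 → match
9 → no match — must start with '12'
10 → no match — must start with '12'
Total matched: 4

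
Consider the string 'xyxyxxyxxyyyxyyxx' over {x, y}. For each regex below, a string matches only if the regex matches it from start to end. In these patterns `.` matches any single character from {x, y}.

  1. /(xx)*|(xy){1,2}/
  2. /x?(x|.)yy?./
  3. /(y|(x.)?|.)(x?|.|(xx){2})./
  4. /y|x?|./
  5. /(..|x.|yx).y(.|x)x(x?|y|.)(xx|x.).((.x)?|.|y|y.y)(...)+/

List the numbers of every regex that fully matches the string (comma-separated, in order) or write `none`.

1 → no match
2 → no match
3 → no match
4 → no match
5 → match

5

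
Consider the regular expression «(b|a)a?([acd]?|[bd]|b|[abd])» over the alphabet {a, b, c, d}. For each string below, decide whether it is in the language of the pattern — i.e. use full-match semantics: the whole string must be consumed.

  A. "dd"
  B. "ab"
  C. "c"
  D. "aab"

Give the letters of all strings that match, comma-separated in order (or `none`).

B, D

A. "dd" → no match
B. "ab" → match
C. "c" → no match
D. "aab" → match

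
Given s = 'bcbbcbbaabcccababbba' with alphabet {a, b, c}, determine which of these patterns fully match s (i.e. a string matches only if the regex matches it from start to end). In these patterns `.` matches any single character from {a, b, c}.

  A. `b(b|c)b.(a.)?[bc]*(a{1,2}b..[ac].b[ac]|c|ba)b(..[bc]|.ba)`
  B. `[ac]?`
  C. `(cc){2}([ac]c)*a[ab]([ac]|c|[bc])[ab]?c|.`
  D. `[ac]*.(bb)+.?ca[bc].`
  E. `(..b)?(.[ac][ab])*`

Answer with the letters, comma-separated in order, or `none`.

A → match
B → no match
C → no match
D → no match
E → no match

A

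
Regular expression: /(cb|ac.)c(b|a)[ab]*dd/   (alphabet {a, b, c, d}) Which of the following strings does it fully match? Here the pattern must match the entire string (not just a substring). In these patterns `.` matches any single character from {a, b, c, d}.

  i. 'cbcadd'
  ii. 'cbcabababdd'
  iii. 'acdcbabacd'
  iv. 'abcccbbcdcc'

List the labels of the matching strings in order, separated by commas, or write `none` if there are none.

i. 'cbcadd' → match
ii. 'cbcabababdd' → match
iii. 'acdcbabacd' → no match — must end with 'dd'
iv. 'abcccbbcdcc' → no match — must end with 'dd'

i, ii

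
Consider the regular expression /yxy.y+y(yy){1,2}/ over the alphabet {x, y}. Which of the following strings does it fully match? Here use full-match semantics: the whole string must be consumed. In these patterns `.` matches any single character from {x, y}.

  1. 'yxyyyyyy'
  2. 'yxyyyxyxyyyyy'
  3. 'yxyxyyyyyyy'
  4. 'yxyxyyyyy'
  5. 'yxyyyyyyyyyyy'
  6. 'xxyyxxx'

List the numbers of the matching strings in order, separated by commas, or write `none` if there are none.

1, 3, 4, 5

1 → match
2 → no match
3 → match
4 → match
5 → match
6 → no match — must start with 'yxy'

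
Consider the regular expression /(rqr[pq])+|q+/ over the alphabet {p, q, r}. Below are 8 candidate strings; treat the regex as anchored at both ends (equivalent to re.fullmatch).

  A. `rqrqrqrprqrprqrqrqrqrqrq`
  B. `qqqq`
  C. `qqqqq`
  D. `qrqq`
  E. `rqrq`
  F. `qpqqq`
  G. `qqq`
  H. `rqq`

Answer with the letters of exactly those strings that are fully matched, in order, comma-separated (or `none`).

A → match
B → match
C → match
D → no match
E → match
F → no match
G → match
H → no match

A, B, C, E, G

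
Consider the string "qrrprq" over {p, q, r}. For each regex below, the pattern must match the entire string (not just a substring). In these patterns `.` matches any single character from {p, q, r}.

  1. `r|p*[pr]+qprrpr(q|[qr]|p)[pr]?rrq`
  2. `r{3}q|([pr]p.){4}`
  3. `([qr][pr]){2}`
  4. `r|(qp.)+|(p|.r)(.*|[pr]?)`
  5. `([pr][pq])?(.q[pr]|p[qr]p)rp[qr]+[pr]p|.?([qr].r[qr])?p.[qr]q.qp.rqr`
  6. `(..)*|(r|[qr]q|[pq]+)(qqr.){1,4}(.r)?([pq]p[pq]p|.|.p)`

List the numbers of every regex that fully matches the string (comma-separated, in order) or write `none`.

1 → no match
2 → no match
3 → no match
4 → match
5 → no match
6 → match

4, 6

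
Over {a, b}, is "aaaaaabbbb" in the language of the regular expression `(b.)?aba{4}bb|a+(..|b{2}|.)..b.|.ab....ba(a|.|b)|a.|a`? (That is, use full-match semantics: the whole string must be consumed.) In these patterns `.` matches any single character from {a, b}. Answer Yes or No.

Yes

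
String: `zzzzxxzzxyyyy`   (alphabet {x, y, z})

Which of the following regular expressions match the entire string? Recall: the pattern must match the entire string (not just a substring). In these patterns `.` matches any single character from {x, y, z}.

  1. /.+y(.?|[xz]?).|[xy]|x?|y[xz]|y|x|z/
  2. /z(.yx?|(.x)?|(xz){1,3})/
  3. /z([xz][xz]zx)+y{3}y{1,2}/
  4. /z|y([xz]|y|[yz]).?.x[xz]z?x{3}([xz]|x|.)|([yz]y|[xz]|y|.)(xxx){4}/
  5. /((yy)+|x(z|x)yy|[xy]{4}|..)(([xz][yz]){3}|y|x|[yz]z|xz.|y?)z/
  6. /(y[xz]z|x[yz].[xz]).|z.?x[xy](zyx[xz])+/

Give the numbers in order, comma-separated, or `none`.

1, 3

1 → match
2 → no match
3 → match
4 → no match
5 → no match — must end with `z`
6 → no match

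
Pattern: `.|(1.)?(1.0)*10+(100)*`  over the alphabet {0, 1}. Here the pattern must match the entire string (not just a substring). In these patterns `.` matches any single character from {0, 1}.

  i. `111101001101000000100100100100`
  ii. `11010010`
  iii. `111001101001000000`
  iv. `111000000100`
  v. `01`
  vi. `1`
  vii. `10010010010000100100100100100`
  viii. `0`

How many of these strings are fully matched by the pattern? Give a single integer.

7

i → match
ii. `11010010` → match
iii → match
iv. `111000000100` → match
v. `01` → no match
vi. `1` → match
vii → match
viii. `0` → match
Total matched: 7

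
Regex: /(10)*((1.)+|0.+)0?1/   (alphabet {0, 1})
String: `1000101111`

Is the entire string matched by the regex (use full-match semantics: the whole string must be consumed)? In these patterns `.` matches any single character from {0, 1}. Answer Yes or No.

Yes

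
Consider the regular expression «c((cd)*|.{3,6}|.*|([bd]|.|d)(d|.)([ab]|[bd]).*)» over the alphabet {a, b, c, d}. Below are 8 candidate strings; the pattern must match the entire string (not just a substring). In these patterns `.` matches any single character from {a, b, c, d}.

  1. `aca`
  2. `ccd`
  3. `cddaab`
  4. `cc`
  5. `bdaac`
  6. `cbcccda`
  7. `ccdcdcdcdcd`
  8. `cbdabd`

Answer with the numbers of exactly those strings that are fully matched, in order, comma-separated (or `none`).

2, 3, 4, 6, 7, 8

1. `aca` → no match — must start with `c`
2. `ccd` → match
3. `cddaab` → match
4. `cc` → match
5. `bdaac` → no match — must start with `c`
6. `cbcccda` → match
7. `ccdcdcdcdcd` → match
8. `cbdabd` → match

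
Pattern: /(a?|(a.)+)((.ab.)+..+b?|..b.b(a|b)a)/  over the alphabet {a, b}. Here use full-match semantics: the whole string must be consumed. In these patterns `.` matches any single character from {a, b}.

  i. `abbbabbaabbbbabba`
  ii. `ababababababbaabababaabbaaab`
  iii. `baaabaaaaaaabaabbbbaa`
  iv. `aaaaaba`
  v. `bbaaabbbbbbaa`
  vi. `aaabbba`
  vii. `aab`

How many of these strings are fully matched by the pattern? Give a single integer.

i → no match
ii → match
iii → no match
iv → no match
v → no match
vi → match
vii → no match
Total matched: 2

2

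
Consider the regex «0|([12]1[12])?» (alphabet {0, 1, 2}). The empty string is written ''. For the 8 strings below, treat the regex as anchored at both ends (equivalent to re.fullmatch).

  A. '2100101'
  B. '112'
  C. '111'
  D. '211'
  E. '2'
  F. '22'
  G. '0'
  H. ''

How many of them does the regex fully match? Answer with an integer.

A → no match
B → match
C → match
D → match
E → no match
F → no match
G → match
H → match
Total matched: 5

5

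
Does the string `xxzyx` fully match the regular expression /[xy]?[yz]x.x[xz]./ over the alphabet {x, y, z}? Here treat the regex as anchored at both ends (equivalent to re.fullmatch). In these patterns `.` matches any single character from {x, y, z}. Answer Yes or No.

No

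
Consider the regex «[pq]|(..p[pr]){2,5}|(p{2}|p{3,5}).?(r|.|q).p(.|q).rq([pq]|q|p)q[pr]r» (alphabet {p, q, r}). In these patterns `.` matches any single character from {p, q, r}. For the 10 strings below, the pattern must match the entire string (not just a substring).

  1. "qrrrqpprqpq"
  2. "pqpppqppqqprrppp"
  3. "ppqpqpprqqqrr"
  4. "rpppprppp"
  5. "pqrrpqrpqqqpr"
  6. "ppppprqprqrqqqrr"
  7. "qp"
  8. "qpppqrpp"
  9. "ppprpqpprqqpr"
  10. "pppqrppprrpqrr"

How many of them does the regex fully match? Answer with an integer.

3

1 → no match
2 → match
3 → no match
4 → no match
5 → no match
6 → match
7 → no match
8 → match
9 → no match
10 → no match
Total matched: 3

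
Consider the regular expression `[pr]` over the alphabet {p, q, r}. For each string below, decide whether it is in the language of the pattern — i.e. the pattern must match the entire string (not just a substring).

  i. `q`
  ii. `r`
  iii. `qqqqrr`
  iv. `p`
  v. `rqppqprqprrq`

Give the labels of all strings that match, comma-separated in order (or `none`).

ii, iv

i → no match
ii → match
iii → no match
iv → match
v → no match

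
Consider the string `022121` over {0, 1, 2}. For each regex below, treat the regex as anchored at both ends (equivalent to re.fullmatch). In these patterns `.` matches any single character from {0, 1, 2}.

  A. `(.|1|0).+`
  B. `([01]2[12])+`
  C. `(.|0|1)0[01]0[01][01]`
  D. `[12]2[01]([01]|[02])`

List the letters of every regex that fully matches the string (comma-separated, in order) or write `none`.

A → match
B → match
C → no match
D → no match

A, B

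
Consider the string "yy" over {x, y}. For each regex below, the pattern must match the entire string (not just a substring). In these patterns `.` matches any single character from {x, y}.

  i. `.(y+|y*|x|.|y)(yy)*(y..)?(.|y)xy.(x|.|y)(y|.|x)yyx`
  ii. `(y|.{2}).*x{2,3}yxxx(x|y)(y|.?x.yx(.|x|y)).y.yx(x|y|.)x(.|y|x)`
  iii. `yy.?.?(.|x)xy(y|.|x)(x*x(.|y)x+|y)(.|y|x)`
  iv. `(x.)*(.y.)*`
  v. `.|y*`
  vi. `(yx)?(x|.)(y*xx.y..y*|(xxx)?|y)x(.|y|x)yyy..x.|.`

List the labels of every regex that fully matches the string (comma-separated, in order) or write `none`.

i → no match — must end with "yyx"
ii → no match
iii → no match
iv → no match
v → match
vi → no match

v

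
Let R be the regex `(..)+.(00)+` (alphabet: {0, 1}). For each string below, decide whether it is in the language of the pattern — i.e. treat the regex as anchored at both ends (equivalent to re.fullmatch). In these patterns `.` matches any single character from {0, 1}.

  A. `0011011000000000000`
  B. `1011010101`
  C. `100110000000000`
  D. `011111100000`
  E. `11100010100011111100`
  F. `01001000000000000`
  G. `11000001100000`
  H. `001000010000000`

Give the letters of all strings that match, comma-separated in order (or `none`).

A → match
B → no match — must end with `00`
C → match
D → no match
E → no match
F → match
G → no match
H → match

A, C, F, H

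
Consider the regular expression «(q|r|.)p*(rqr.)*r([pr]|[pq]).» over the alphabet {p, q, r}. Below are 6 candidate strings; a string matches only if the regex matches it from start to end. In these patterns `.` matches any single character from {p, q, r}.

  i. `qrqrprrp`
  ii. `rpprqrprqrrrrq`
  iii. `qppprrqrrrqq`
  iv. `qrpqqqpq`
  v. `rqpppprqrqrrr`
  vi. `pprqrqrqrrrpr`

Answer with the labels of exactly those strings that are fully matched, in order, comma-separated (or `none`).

i, ii, vi

i. `qrqrprrp` → match
ii → match
iii. `qppprrqrrrqq` → no match
iv. `qrpqqqpq` → no match
v → no match
vi → match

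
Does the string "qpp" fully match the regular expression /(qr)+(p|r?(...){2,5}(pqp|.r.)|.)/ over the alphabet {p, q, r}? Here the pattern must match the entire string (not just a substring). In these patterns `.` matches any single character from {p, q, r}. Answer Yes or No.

No

Every match must start with "qr", but "qpp" does not.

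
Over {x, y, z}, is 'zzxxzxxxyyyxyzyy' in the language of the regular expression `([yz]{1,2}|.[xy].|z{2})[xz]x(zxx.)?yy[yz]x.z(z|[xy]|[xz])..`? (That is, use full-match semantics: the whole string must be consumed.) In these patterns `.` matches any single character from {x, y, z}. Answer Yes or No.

No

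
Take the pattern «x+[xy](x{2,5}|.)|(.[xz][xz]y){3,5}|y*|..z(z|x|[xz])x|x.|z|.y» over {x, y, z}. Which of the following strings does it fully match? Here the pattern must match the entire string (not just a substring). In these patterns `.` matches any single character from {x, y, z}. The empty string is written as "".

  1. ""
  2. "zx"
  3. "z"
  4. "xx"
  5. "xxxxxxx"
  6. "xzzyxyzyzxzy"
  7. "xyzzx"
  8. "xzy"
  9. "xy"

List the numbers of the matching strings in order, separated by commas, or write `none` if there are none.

1 → match
2 → no match
3 → match
4 → match
5 → match
6 → no match
7 → match
8 → no match
9 → match

1, 3, 4, 5, 7, 9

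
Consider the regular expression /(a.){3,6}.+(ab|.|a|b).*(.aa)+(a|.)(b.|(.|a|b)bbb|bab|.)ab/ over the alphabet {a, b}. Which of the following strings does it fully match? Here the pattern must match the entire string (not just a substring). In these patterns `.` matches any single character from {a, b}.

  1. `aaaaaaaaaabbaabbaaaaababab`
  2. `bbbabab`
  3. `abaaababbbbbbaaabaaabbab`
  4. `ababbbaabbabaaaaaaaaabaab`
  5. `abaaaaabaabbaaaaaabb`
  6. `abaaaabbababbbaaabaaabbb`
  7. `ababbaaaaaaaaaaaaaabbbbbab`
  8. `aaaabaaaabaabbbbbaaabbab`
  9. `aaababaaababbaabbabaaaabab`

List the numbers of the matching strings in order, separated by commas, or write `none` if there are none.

1 → match
2 → no match — must start with `a`
3 → match
4 → no match
5 → no match — must end with `ab`
6 → no match — must end with `ab`
7 → no match
8 → no match
9 → match

1, 3, 9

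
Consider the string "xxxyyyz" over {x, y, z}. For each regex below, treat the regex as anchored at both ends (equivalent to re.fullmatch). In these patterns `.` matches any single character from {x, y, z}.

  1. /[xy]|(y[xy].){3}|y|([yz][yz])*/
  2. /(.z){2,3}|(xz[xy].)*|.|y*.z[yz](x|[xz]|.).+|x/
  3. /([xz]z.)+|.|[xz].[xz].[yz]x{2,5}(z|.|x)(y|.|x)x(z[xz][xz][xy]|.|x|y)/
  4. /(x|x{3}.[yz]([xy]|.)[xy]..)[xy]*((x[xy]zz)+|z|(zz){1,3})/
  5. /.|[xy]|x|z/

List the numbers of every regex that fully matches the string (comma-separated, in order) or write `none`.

4

1 → no match
2 → no match
3 → no match
4 → match
5 → no match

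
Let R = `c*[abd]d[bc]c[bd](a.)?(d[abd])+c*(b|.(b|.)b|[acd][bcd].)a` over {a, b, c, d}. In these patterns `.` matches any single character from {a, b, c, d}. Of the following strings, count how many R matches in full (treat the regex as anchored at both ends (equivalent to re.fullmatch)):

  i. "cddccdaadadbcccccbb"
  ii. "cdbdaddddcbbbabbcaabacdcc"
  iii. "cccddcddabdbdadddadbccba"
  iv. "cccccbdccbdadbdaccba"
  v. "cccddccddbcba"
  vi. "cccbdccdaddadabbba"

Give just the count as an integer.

i → no match — must end with "a"
ii → no match — must end with "a"
iii → no match
iv → match
v → match
vi → match
Total matched: 3

3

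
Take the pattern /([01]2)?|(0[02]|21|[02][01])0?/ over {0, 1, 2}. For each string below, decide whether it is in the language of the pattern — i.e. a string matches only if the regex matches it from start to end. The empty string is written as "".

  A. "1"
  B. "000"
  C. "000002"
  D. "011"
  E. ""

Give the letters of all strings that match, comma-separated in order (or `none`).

A → no match
B → match
C → no match
D → no match
E → match

B, E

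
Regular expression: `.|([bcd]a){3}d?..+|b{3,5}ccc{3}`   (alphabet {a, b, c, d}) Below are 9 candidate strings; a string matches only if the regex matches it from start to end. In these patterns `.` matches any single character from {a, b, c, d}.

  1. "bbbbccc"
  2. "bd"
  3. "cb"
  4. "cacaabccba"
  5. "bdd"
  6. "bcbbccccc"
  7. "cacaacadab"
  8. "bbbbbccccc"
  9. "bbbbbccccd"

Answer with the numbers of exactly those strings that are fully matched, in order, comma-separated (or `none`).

8

1. "bbbbccc" → no match
2. "bd" → no match
3. "cb" → no match
4. "cacaabccba" → no match
5. "bdd" → no match
6. "bcbbccccc" → no match
7. "cacaacadab" → no match
8. "bbbbbccccc" → match
9. "bbbbbccccd" → no match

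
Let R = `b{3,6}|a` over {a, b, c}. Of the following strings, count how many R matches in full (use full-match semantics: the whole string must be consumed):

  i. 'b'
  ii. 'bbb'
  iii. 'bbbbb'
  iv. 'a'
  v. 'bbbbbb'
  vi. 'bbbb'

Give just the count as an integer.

5

i → no match
ii → match
iii → match
iv → match
v → match
vi → match
Total matched: 5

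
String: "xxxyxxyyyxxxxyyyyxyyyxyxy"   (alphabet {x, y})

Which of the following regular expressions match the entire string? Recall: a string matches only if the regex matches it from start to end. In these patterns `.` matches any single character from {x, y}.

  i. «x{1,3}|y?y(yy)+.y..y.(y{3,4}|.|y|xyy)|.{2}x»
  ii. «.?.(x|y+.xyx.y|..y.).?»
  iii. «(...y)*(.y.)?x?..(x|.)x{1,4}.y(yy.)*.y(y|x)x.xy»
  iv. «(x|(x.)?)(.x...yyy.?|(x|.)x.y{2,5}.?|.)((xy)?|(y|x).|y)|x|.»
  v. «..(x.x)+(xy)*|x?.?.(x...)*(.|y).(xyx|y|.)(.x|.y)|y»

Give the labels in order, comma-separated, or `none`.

iii

i → no match
ii → no match
iii → match
iv → no match
v → no match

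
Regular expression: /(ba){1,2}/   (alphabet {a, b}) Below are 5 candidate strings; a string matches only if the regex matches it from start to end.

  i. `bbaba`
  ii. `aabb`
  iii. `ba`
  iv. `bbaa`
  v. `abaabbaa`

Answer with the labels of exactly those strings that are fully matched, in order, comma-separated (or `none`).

i → no match — must start with `ba`
ii → no match — must start with `ba`
iii → match
iv → no match — must start with `ba`
v → no match — must start with `ba`

iii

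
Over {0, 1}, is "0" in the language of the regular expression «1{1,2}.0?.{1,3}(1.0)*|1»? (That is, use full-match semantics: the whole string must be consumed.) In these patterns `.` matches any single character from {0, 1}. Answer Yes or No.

No

Every match must start with "1", but "0" does not.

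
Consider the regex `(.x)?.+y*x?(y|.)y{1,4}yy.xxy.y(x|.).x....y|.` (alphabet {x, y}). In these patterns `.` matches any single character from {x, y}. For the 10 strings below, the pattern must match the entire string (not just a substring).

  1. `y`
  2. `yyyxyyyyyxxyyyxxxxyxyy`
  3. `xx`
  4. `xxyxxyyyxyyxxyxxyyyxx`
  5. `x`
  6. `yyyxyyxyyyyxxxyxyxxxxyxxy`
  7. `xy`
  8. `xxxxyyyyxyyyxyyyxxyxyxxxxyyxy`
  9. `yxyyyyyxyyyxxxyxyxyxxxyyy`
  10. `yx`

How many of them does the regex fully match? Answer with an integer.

5

1. `y` → match
2 → match
3. `xx` → no match
4 → no match
5. `x` → match
6 → match
7. `xy` → no match
8 → no match
9 → match
10. `yx` → no match
Total matched: 5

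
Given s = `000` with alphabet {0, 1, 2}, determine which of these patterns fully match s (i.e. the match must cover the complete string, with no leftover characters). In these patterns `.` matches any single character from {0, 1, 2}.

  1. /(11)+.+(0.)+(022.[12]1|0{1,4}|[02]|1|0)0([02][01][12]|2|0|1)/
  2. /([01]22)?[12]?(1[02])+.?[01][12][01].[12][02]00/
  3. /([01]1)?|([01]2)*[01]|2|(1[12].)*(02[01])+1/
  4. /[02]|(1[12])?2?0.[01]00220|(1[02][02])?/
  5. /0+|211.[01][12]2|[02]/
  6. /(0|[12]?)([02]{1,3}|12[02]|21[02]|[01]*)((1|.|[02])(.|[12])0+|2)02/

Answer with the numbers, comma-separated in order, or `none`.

5

1 → no match — must start with `11`
2 → no match
3 → no match
4 → no match
5 → match
6 → no match — must end with `02`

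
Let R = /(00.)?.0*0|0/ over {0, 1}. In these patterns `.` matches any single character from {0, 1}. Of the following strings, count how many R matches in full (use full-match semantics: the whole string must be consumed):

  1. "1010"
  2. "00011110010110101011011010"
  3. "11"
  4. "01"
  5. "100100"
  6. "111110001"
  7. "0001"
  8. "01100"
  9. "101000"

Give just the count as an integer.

0

1 → no match
2 → no match
3 → no match — must end with "0"
4 → no match — must end with "0"
5 → no match
6 → no match — must end with "0"
7 → no match — must end with "0"
8 → no match
9 → no match
Total matched: 0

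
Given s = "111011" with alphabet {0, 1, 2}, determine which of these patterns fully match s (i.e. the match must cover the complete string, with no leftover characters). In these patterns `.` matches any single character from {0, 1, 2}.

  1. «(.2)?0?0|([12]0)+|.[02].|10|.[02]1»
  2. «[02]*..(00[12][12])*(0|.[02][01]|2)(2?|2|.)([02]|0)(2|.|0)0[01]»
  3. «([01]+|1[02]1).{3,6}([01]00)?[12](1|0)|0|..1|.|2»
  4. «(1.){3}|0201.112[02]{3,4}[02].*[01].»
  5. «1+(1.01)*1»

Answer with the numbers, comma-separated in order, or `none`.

3, 4, 5

1 → no match
2 → no match
3 → match
4 → match
5 → match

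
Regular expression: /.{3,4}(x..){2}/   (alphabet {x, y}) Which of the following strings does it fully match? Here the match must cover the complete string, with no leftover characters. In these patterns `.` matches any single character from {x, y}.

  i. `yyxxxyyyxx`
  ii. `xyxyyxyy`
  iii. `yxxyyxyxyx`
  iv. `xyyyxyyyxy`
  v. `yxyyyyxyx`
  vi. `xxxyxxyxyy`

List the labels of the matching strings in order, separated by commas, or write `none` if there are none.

i → no match
ii → no match
iii → no match
iv → no match
v → no match
vi → match

vi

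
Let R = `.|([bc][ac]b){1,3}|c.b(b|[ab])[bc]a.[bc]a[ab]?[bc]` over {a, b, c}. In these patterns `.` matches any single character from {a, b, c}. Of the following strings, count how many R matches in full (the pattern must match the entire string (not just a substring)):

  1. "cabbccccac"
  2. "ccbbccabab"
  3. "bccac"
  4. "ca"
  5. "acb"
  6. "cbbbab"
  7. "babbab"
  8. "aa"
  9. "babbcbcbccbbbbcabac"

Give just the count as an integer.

1 → no match
2 → no match
3 → no match
4 → no match
5 → no match
6 → no match
7 → match
8 → no match
9 → no match
Total matched: 1

1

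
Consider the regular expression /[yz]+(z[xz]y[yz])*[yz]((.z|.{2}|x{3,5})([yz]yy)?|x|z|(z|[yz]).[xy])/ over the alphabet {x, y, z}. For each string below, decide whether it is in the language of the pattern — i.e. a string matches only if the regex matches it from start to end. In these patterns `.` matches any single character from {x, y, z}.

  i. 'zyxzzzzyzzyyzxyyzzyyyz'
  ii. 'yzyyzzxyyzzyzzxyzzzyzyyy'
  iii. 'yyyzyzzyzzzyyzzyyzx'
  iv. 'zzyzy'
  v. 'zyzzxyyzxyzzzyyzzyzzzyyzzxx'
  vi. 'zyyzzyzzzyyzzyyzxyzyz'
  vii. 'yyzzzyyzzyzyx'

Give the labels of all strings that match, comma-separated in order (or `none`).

ii, iii, iv, v, vi, vii

i → no match
ii → match
iii → match
iv → match
v → match
vi → match
vii → match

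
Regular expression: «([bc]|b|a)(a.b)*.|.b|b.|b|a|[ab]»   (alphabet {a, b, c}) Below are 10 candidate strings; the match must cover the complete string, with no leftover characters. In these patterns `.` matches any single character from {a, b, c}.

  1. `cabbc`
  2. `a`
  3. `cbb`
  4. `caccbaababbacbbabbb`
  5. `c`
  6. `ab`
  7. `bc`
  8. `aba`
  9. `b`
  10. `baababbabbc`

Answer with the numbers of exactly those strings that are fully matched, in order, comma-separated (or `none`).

1, 2, 6, 7, 9, 10

1. `cabbc` → match
2. `a` → match
3. `cbb` → no match
4 → no match
5. `c` → no match
6. `ab` → match
7. `bc` → match
8. `aba` → no match
9. `b` → match
10. `baababbabbc` → match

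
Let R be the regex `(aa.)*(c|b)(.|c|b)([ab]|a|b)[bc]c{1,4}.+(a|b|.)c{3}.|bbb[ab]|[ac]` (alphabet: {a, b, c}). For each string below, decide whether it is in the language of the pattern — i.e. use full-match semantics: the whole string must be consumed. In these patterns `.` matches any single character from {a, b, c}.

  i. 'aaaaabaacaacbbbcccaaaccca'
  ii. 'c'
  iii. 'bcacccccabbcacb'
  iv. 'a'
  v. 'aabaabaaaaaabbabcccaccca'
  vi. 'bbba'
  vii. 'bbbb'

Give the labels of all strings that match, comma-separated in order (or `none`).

i → match
ii → match
iii → no match
iv → match
v → match
vi → match
vii → match

i, ii, iv, v, vi, vii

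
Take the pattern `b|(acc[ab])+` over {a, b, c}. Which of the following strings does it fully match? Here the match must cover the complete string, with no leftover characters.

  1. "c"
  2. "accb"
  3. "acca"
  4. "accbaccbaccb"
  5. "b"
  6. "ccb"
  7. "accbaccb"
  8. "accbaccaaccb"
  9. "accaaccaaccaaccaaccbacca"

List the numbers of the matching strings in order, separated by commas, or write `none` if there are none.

2, 3, 4, 5, 7, 8, 9

1. "c" → no match
2. "accb" → match
3. "acca" → match
4. "accbaccbaccb" → match
5. "b" → match
6. "ccb" → no match
7. "accbaccb" → match
8. "accbaccaaccb" → match
9 → match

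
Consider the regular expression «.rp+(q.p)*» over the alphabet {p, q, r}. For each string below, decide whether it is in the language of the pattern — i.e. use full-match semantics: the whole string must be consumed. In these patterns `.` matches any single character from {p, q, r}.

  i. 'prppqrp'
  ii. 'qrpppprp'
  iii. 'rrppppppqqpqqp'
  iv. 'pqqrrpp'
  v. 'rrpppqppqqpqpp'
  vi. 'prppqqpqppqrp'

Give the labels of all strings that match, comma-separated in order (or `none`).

i → match
ii → no match
iii → match
iv → no match
v → match
vi → match

i, iii, v, vi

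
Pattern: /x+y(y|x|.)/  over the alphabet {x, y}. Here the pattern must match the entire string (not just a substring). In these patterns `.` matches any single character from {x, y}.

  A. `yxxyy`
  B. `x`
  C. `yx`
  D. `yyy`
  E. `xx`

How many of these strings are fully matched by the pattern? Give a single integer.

0

A → no match — must start with `x`
B → no match
C → no match — must start with `x`
D → no match — must start with `x`
E → no match
Total matched: 0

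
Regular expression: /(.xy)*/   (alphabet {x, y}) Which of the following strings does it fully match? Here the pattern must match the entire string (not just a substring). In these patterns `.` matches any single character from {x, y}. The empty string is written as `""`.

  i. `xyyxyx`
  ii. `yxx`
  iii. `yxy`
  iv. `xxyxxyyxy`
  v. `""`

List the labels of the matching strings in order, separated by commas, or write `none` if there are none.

i → no match
ii → no match
iii → match
iv → match
v → match

iii, iv, v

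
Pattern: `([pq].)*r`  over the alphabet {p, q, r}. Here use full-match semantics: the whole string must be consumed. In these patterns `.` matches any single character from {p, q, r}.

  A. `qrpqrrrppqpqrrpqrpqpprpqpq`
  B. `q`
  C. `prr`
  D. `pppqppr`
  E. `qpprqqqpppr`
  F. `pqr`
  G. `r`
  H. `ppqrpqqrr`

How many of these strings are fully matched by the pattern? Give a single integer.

A → no match — must end with `r`
B → no match — must end with `r`
C → match
D → match
E → match
F → match
G → match
H → match
Total matched: 6

6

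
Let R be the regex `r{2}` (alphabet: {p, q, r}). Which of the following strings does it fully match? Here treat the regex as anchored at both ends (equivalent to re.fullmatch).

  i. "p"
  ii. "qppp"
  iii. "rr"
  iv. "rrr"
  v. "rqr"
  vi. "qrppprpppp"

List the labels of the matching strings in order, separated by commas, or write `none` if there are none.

i → no match — must start with "r"
ii → no match — must start with "r"
iii → match
iv → no match
v → no match
vi → no match — must start with "r"

iii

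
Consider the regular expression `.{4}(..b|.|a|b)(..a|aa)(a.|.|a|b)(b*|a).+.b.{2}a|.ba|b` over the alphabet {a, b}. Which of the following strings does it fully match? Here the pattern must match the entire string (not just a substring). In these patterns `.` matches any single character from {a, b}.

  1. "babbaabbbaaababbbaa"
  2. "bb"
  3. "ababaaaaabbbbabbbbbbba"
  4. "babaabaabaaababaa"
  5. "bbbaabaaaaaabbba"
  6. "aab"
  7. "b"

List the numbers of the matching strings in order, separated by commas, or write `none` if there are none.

1, 3, 5, 7

1 → match
2 → no match
3 → match
4 → no match
5 → match
6 → no match
7 → match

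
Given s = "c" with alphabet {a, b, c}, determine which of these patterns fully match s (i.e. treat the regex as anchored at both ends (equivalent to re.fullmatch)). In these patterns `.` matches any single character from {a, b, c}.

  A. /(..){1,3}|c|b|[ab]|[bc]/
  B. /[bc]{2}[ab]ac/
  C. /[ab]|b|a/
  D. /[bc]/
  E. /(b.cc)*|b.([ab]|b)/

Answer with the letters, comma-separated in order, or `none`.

A, D

A → match
B → no match — must end with "ac"
C → no match
D → match
E → no match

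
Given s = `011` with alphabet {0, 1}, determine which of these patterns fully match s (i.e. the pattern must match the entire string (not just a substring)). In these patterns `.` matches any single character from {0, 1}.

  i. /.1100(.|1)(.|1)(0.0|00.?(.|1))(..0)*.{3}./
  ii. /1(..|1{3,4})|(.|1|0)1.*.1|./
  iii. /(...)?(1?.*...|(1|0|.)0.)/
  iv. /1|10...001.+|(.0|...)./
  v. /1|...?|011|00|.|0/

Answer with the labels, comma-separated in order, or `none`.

i → no match
ii → no match
iii → match
iv → no match
v → match

iii, v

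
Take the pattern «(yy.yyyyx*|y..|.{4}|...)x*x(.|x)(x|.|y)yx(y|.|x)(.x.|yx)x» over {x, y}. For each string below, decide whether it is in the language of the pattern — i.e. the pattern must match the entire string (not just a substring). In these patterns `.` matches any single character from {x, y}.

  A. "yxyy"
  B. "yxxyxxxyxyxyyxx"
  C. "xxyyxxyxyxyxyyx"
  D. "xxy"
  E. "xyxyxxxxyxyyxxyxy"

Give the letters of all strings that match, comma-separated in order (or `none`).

B

A → no match — must end with "x"
B → match
C → no match
D → no match — must end with "x"
E → no match — must end with "x"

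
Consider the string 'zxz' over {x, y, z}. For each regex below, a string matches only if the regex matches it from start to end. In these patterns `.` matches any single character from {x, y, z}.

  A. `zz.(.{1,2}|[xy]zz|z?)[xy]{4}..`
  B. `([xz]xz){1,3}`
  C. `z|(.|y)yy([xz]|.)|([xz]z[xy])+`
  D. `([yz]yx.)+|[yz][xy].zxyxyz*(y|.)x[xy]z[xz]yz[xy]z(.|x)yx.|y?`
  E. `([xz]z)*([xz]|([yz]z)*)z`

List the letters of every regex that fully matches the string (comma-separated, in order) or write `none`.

B

A → no match — must start with 'zz'
B → match
C → no match
D → no match
E → no match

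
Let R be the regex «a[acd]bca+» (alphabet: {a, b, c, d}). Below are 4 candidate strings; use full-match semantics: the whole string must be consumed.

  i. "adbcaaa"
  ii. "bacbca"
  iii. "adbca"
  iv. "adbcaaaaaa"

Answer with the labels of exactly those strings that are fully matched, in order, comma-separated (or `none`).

i. "adbcaaa" → match
ii. "bacbca" → no match — must start with "a"
iii. "adbca" → match
iv. "adbcaaaaaa" → match

i, iii, iv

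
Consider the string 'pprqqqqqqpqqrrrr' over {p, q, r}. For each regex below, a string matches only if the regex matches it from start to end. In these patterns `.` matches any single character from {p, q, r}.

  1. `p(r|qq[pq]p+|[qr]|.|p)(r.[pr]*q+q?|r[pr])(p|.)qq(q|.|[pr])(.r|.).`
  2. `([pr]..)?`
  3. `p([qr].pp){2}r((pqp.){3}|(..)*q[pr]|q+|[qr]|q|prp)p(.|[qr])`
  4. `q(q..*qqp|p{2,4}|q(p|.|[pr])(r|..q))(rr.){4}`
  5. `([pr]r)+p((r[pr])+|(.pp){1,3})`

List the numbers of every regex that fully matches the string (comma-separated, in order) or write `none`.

1

1 → match
2 → no match
3 → no match
4 → no match — must start with 'q'
5 → no match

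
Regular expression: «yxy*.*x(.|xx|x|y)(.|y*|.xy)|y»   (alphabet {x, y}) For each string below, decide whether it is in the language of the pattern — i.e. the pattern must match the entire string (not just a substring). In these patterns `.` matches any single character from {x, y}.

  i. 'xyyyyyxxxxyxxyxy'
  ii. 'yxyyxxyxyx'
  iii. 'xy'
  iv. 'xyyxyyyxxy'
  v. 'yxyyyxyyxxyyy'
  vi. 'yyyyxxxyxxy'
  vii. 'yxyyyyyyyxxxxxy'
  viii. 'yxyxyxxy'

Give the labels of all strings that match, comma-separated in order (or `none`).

ii, v, vii, viii

i → no match
ii → match
iii → no match
iv → no match
v → match
vi → no match
vii → match
viii → match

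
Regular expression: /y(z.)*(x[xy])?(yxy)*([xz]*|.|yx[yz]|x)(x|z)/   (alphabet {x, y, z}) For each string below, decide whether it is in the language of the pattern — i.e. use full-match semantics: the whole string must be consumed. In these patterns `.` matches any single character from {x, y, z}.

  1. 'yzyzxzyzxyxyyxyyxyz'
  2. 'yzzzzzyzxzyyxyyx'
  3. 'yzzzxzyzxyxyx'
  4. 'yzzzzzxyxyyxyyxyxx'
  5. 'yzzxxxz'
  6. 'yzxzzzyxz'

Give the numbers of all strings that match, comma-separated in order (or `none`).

1, 2, 3, 4, 5, 6

1 → match
2 → match
3 → match
4 → match
5. 'yzzxxxz' → match
6. 'yzxzzzyxz' → match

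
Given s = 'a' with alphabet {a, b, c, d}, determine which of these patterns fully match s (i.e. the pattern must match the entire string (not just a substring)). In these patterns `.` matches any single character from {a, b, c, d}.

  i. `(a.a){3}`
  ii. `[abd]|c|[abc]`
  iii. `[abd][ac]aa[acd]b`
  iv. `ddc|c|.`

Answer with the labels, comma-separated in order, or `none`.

i → no match
ii → match
iii → no match — must end with 'b'
iv → match

ii, iv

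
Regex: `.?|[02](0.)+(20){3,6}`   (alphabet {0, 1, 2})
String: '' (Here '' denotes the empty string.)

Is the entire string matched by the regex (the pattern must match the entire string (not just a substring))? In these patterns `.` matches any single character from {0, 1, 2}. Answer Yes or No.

Yes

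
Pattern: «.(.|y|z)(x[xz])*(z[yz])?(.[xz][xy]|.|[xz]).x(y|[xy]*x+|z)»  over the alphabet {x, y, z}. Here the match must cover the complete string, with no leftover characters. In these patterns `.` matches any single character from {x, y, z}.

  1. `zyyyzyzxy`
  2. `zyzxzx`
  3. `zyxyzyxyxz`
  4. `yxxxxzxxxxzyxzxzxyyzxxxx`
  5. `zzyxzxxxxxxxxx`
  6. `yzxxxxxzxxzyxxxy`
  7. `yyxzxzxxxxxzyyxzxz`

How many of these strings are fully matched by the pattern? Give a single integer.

1

1 → no match
2 → no match
3 → no match
4 → no match
5 → no match
6 → match
7 → no match
Total matched: 1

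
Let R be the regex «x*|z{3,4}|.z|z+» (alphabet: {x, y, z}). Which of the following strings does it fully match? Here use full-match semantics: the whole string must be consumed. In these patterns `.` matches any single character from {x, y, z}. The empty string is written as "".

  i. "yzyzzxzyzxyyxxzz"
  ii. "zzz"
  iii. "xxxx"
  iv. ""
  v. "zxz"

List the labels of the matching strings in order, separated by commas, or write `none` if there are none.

ii, iii, iv

i → no match
ii → match
iii → match
iv → match
v → no match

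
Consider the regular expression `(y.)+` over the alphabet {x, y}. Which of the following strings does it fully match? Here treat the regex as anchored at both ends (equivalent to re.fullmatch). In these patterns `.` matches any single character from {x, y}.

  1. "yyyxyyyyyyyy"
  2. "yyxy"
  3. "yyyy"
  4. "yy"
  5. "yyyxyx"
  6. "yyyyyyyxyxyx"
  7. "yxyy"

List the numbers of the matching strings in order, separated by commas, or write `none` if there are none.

1, 3, 4, 5, 6, 7

1. "yyyxyyyyyyyy" → match
2. "yyxy" → no match
3. "yyyy" → match
4. "yy" → match
5. "yyyxyx" → match
6. "yyyyyyyxyxyx" → match
7. "yxyy" → match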